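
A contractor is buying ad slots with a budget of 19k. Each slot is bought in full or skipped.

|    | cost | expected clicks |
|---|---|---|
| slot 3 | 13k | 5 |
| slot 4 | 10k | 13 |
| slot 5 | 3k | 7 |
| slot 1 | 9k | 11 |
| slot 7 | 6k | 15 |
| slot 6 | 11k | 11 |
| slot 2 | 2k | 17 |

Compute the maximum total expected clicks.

Allowing fractional choices, the relaxed optimum would be about 49.4, but ad slots are indivisible.
slot 7 + slot 6 + slot 2: cost 6 + 11 + 2 = 19 ≤ 19, expected clicks 15 + 11 + 17 = 43.
slot 4 + slot 7 + slot 2: cost 10 + 6 + 2 = 18 ≤ 19, expected clicks 13 + 15 + 17 = 45.
slot 1 + slot 7 + slot 2: cost 9 + 6 + 2 = 17 ≤ 19, expected clicks 11 + 15 + 17 = 43.
Best is slot 4, slot 7, and slot 2 with total expected clicks 45.

45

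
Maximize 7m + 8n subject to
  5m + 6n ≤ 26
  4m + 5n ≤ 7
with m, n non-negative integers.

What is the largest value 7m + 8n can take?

8

The continuous relaxation peaks at (1.75, 0) with value 12.25; rounding to a feasible lattice point costs some objective.
(m,n)=(0,1): 5·0+6·1=6≤26, 4·0+5·1=5≤7, objective 8.
(m,n)=(1,0): 5·1+6·0=5≤26, 4·1+5·0=4≤7, objective 7.
(m,n)=(0,0): 5·0+6·0=0≤26, 4·0+5·0=0≤7, objective 0.
No feasible integer point exceeds 8.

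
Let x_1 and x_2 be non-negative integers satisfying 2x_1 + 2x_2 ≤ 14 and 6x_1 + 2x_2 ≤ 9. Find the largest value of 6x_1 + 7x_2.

28

Relaxing integrality, the LP optimum is 31.50 at (x_1,x_2) = (0, 4.5), which is not an integer point.
(x_1,x_2)=(0,4) is feasible, giving 28.
(x_1,x_2)=(0,3) is feasible, giving 21.
No feasible integer point exceeds 28.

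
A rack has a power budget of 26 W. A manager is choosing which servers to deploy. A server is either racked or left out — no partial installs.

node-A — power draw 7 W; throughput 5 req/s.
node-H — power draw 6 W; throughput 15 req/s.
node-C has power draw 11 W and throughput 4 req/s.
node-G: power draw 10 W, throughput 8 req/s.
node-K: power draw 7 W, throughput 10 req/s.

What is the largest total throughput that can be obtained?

33

node-H + node-G + node-K: power draw 6 + 10 + 7 = 23 ≤ 26, throughput 15 + 8 + 10 = 33.
node-A + node-H + node-K: power draw 7 + 6 + 7 = 20 ≤ 26, throughput 5 + 15 + 10 = 30.
node-H + node-C + node-K: power draw 6 + 11 + 7 = 24 ≤ 26, throughput 15 + 4 + 10 = 29.
Best is node-H, node-G, and node-K with total throughput 33.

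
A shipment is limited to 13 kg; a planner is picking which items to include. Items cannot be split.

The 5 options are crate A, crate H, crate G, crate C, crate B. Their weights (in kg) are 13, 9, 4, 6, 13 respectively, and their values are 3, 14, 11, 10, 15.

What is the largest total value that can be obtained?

Take crate H and crate G: weight 9 + 4 = 13 ≤ 13, value 14 + 11 = 25.
No other feasible combination does better.

25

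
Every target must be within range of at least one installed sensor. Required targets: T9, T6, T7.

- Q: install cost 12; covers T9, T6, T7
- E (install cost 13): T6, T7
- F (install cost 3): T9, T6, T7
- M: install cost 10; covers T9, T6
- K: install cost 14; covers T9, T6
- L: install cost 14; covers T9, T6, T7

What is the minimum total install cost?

3

F alone covers T9, T6, T7 — every target.
Total install cost: 3.
No cover costs less than 3.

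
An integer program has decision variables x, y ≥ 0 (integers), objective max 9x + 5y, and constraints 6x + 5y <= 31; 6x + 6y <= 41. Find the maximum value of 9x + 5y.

45

The continuous relaxation peaks at (5.17, 0) with value 46.50; rounding to a feasible lattice point costs some objective.
(x,y)=(5,0): 6·5+5·0=30≤31, 6·5+6·0=30≤41, objective 45.
(x,y)=(4,1): 6·4+5·1=29≤31, 6·4+6·1=30≤41, objective 41.
(x,y)=(4,0): 6·4+5·0=24≤31, 6·4+6·0=24≤41, objective 36.
No feasible integer point exceeds 45.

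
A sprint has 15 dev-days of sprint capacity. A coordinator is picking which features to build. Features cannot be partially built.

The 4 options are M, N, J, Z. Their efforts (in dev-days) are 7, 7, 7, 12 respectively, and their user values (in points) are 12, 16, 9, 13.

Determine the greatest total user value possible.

28

M + J: effort 7 + 7 = 14 ≤ 15, user value 12 + 9 = 21.
N + J: effort 7 + 7 = 14 ≤ 15, user value 16 + 9 = 25.
M + N: effort 7 + 7 = 14 ≤ 15, user value 12 + 16 = 28.
Best is M and N with total user value 28.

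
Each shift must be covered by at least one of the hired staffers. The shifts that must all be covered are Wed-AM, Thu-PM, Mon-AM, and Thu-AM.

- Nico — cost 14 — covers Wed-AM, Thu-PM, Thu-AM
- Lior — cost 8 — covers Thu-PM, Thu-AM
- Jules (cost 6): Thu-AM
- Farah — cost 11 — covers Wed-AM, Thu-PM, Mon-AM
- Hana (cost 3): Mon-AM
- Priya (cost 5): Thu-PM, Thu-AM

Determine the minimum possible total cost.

16

This is a weighted set-cover instance.
The greedy cost-per-new-shift heuristic would pick Priya, Hana, and Farah for 19, but a cheaper cover exists.
Choose Farah and Priya: together they cover Wed-AM, Thu-PM, Mon-AM, Thu-AM — every shift.
Total cost: 11 + 5 = 16.
No cover costs less than 16.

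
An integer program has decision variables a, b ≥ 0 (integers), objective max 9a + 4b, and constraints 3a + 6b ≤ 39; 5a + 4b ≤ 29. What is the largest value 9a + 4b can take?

49

(a,b)=(5,1) is feasible, giving 49.
(a,b)=(5,0) is feasible, giving 45.
No feasible integer point exceeds 49.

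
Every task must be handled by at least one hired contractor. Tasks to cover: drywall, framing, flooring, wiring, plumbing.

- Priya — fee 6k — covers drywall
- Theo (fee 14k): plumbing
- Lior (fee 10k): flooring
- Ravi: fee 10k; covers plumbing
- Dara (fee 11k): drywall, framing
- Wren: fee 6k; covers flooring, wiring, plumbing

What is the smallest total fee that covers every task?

This is a weighted set-cover instance.
Choose Dara and Wren: together they cover drywall, framing, flooring, wiring, plumbing — every task.
Total fee: 11 + 6 = 17.
No cover costs less than 17.

17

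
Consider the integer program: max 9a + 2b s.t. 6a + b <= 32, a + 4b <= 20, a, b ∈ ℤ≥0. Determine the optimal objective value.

49

(a,b)=(5,2) is feasible, giving 49.
(a,b)=(5,1) is feasible, giving 47.
(a,b)=(4,4) is feasible, giving 44.
(a,b)=(4,3) is feasible, giving 42.
No feasible integer point exceeds 49.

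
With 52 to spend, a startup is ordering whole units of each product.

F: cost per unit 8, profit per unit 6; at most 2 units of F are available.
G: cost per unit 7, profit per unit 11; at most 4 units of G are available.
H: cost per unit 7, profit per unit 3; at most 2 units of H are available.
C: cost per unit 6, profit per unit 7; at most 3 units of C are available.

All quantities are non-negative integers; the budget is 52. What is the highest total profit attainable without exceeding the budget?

65

4×G and 3×C: cost 46 ≤ 52, profit 4·11 + 3·7 = 65.
1×F, 4×G, and 2×C: cost 48 ≤ 52, profit 1·6 + 4·11 + 2·7 = 64.
Best is 65.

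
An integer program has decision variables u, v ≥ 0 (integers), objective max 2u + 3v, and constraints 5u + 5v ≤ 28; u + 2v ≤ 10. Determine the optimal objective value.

15

Relaxing integrality, the LP optimum is 15.60 at (u,v) = (1.2, 4.4), which is not an integer point.
(u,v)=(0,5): 5·0+5·5=25≤28, 1·0+2·5=10≤10, objective 15.
(u,v)=(1,4): 5·1+5·4=25≤28, 1·1+2·4=9≤10, objective 14.
(u,v)=(2,3): 5·2+5·3=25≤28, 1·2+2·3=8≤10, objective 13.
(u,v)=(0,4): 5·0+5·4=20≤28, 1·0+2·4=8≤10, objective 12.
Maximum is 15 at (u,v)=(0,5).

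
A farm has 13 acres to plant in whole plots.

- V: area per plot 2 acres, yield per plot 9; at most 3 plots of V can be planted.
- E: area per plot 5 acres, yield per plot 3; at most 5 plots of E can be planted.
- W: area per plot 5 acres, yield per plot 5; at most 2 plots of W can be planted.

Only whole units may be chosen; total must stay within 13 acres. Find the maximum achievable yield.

This is a bounded integer knapsack.
V has the best ratio (9/2); taking only V gives at most 3×9 = 27 (stopped by the supply cap of 3).
Mixing does better — 3×V and 1×W: area 11 ≤ 13, yield 3·9 + 1·5 = 32.

32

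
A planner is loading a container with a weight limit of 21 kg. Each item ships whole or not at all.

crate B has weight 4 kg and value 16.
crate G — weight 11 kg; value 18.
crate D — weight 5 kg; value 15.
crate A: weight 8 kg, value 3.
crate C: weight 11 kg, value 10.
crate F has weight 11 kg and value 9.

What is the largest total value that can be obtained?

49

This is a 0-1 knapsack instance.
Take crate B, crate G, and crate D: weight 4 + 11 + 5 = 20 ≤ 21, value 16 + 18 + 15 = 49.
No other feasible combination does better.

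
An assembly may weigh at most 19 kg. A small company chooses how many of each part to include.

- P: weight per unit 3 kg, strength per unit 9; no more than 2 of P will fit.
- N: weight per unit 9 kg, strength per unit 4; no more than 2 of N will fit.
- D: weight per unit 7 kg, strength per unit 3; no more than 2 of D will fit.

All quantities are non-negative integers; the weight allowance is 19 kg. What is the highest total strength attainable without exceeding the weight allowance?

Take 2×P and 1×N: weight 15 ≤ 19, strength 2·9 + 1·4 = 22.
P has the best ratio (9/3) and is taken to its limit of 2; remaining capacity is filled optimally with the others.

22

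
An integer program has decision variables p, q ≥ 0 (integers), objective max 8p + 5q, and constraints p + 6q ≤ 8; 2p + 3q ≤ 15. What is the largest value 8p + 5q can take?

Relaxing integrality, the LP optimum is 60.00 at (p,q) = (7.5, 0), which is not an integer point.
(p,q)=(7,0): 1·7+6·0=7≤8, 2·7+3·0=14≤15, objective 56.
(p,q)=(6,0): 1·6+6·0=6≤8, 2·6+3·0=12≤15, objective 48.
No feasible integer point exceeds 56.

56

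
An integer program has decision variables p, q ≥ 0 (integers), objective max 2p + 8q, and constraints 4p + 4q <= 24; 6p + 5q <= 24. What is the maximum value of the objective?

32

The continuous relaxation peaks at (0, 4.8) with value 38.40; rounding to a feasible lattice point costs some objective.
(p,q)=(0,4): 4·0+4·4=16≤24, 6·0+5·4=20≤24, objective 32.
(p,q)=(1,3): 4·1+4·3=16≤24, 6·1+5·3=21≤24, objective 26.
(p,q)=(0,3): 4·0+4·3=12≤24, 6·0+5·3=15≤24, objective 24.
The best lattice point is (0,4), giving 32.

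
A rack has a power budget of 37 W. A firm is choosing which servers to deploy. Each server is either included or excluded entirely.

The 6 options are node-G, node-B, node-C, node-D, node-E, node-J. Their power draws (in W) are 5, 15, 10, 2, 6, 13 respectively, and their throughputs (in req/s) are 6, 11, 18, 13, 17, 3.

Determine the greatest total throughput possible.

59

This is a 0-1 knapsack instance.
node-G + node-C + node-D + node-E + node-J: power draw 5 + 10 + 2 + 6 + 13 = 36 ≤ 37, throughput 6 + 18 + 13 + 17 + 3 = 57.
node-B + node-C + node-D + node-E: power draw 15 + 10 + 2 + 6 = 33 ≤ 37, throughput 11 + 18 + 13 + 17 = 59.
Best is node-B, node-C, node-D, and node-E with total throughput 59.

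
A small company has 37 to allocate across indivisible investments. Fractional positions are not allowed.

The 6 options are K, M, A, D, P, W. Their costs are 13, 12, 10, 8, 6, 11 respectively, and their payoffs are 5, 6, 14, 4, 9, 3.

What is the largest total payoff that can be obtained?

K + A + D + P: cost 13 + 10 + 8 + 6 = 37 ≤ 37, payoff 5 + 14 + 4 + 9 = 32.
M + A + D + P: cost 12 + 10 + 8 + 6 = 36 ≤ 37, payoff 6 + 14 + 4 + 9 = 33.
A + D + P + W: cost 10 + 8 + 6 + 11 = 35 ≤ 37, payoff 14 + 4 + 9 + 3 = 30.
Best is M, A, D, and P with total payoff 33.

33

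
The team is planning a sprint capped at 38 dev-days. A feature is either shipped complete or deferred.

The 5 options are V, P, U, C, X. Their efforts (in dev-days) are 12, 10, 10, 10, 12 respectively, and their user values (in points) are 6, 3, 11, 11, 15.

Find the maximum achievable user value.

37

V + C + X: effort 12 + 10 + 12 = 34 ≤ 38, user value 6 + 11 + 15 = 32.
U + C + X: effort 10 + 10 + 12 = 32 ≤ 38, user value 11 + 11 + 15 = 37.
V + U + X: effort 12 + 10 + 12 = 34 ≤ 38, user value 6 + 11 + 15 = 32.
Best is U, C, and X with total user value 37.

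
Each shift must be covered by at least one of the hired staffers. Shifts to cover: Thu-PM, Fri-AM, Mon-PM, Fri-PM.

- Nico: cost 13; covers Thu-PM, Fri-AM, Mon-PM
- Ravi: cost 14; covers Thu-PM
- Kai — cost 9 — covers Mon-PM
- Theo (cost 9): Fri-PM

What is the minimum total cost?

Choose Nico and Theo: together they cover Thu-PM, Fri-AM, Mon-PM, Fri-PM — every shift.
Total cost: 13 + 9 = 22.
No cover costs less than 22.

22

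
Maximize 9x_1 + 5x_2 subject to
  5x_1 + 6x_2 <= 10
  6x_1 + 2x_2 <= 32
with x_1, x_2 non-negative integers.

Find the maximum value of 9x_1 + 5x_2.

(x_1,x_2)=(2,0): 5·2+6·0=10≤10, 6·2+2·0=12≤32, objective 18.
(x_1,x_2)=(1,0): 5·1+6·0=5≤10, 6·1+2·0=6≤32, objective 9.
Maximum is 18 at (x_1,x_2)=(2,0).

18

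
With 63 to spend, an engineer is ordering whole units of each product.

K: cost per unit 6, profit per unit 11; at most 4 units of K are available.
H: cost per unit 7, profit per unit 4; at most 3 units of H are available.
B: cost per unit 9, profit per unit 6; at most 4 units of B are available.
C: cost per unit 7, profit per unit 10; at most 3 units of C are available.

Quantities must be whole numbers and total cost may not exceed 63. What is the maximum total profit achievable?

K has the best ratio (11/6); taking only K gives at most 4×11 = 44 (stopped by the supply cap of 4).
Mixing does better — 4×K, 2×B, and 3×C: cost 63 ≤ 63, profit 4·11 + 2·6 + 3·10 = 86.

86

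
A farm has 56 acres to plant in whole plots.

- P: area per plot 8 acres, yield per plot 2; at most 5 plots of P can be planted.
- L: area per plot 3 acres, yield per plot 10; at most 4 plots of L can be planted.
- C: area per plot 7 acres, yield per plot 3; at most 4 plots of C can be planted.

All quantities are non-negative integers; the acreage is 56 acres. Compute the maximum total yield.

L has the best ratio (10/3); taking only L gives at most 4×10 = 40 (stopped by the supply cap of 4).
Mixing does better — 2×P, 4×L, and 4×C: area 56 ≤ 56, yield 2·2 + 4·10 + 4·3 = 56.

56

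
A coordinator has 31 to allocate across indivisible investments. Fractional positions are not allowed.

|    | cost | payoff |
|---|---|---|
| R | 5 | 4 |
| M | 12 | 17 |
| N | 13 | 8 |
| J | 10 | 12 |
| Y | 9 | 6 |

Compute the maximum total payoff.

35

Allowing fractional choices, the relaxed optimum would be about 35.7, but investments are indivisible.
M + J: cost 12 + 10 = 22 ≤ 31, payoff 17 + 12 = 29.
R + M + J: cost 5 + 12 + 10 = 27 ≤ 31, payoff 4 + 17 + 12 = 33.
M + J + Y: cost 12 + 10 + 9 = 31 ≤ 31, payoff 17 + 12 + 6 = 35.
Best is M, J, and Y with total payoff 35.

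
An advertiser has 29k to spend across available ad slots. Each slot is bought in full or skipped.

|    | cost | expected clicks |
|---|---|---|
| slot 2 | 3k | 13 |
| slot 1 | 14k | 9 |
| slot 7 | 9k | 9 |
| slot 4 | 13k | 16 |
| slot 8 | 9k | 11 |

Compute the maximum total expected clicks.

40

Take slot 2, slot 4, and slot 8: cost 3 + 13 + 9 = 25 ≤ 29, expected clicks 13 + 16 + 11 = 40.
No other feasible combination does better.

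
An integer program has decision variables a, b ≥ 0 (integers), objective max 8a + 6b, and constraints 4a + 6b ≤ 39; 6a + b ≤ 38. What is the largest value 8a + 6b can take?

60

(a,b)=(6,2): 4·6+6·2=36≤39, 6·6+1·2=38≤38, objective 60.
(a,b)=(5,3): 4·5+6·3=38≤39, 6·5+1·3=33≤38, objective 58.
(a,b)=(6,1): 4·6+6·1=30≤39, 6·6+1·1=37≤38, objective 54.
(a,b)=(5,2): 4·5+6·2=32≤39, 6·5+1·2=32≤38, objective 52.
No feasible integer point exceeds 60.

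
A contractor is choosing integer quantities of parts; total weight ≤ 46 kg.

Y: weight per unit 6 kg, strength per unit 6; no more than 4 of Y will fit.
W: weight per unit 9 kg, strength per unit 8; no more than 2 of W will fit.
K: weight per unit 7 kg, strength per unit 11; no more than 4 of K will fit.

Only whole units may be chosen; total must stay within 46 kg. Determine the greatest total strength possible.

2×W and 4×K: weight 46 ≤ 46, strength 2·8 + 4·11 = 60.
3×Y and 4×K: weight 46 ≤ 46, strength 3·6 + 4·11 = 62.
Best is 62.

62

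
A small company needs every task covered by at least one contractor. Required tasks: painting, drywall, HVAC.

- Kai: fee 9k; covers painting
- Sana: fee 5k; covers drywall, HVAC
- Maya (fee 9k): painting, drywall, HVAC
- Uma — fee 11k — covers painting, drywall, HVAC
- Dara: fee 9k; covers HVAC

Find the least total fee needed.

This is a weighted set-cover instance.
The greedy cost-per-new-task heuristic would pick Sana and Kai for 14, but a cheaper cover exists.
Maya alone covers painting, drywall, HVAC — every task.
Total fee: 9.
No cover costs less than 9.

9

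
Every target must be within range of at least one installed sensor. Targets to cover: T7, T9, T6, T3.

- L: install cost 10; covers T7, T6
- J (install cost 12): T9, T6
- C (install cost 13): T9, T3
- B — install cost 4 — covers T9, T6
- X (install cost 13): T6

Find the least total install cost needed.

23

This is an integer covering problem.
Choose L and C: together they cover T7, T9, T6, T3 — every target.
Total install cost: 10 + 13 = 23.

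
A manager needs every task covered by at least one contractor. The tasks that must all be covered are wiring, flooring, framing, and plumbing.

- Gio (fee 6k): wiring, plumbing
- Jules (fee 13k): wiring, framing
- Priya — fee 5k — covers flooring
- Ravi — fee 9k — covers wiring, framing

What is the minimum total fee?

Choose Gio, Priya, and Ravi: together they cover wiring, flooring, framing, plumbing — every task.
Total fee: 6 + 5 + 9 = 20.
No cover costs less than 20.

20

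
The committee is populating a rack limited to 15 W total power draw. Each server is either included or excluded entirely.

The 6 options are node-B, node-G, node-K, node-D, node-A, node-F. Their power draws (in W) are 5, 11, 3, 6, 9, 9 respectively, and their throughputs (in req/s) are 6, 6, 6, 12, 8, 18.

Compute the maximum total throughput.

30

This is an integer program with binary decision variables.
node-D + node-F: power draw 6 + 9 = 15 ≤ 15, throughput 12 + 18 = 30.
node-K + node-F: power draw 3 + 9 = 12 ≤ 15, throughput 6 + 18 = 24.
Best is node-D and node-F with total throughput 30.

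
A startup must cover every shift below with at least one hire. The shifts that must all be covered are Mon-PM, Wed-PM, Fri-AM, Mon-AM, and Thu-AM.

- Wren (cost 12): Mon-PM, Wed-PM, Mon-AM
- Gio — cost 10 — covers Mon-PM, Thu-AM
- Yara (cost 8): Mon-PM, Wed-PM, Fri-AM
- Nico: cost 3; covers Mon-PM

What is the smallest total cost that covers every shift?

This is a weighted set-cover instance.
Choose Wren, Gio, and Yara: together they cover Mon-PM, Wed-PM, Fri-AM, Mon-AM, Thu-AM — every shift.
Total cost: 12 + 10 + 8 = 30.
No cover costs less than 30.

30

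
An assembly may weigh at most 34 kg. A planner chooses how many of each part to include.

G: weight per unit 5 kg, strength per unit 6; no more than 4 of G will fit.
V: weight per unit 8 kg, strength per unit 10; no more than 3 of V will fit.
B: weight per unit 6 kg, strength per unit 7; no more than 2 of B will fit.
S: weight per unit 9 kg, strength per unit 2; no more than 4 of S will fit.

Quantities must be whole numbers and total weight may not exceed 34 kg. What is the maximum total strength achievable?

4×G, 1×V, and 1×B: weight 34 ≤ 34, strength 4·6 + 1·10 + 1·7 = 41.
2×G and 3×V: weight 34 ≤ 34, strength 2·6 + 3·10 = 42.
Best is 42.

42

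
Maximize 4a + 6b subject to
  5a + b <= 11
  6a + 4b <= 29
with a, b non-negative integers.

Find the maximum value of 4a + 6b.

42

Relaxing integrality, the LP optimum is 43.50 at (a,b) = (0, 7.25), which is not an integer point.
(a,b)=(0,7): 5·0+1·7=7≤11, 6·0+4·7=28≤29, objective 42.
(a,b)=(0,6): 5·0+1·6=6≤11, 6·0+4·6=24≤29, objective 36.
Maximum is 42 at (a,b)=(0,7).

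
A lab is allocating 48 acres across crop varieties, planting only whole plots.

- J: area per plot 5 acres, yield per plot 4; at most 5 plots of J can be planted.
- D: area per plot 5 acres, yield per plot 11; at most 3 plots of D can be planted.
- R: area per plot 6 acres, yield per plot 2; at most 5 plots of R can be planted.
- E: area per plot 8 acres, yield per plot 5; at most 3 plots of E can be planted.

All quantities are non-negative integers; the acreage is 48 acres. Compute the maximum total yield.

58

D has the best ratio (11/5); taking only D gives at most 3×11 = 33 (stopped by the supply cap of 3).
Mixing does better — 5×J, 3×D, and 1×E: area 48 ≤ 48, yield 5·4 + 3·11 + 1·5 = 58.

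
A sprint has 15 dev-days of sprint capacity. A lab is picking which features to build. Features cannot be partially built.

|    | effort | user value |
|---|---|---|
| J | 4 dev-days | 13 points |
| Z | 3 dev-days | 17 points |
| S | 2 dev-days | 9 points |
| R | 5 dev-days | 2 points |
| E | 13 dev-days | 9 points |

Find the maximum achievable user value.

This is an integer program with binary decision variables.
J + Z + S + R: effort 4 + 3 + 2 + 5 = 14 ≤ 15, user value 13 + 17 + 9 + 2 = 41.
J + Z + R: effort 4 + 3 + 5 = 12 ≤ 15, user value 13 + 17 + 2 = 32.
J + Z + S: effort 4 + 3 + 2 = 9 ≤ 15, user value 13 + 17 + 9 = 39.
Best is J, Z, S, and R with total user value 41.

41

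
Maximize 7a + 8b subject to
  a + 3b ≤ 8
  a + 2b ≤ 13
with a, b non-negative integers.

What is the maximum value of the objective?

56

(a,b)=(8,0): 1·8+3·0=8≤8, 1·8+2·0=8≤13, objective 56.
(a,b)=(7,0): 1·7+3·0=7≤8, 1·7+2·0=7≤13, objective 49.
The best lattice point is (8,0), giving 56.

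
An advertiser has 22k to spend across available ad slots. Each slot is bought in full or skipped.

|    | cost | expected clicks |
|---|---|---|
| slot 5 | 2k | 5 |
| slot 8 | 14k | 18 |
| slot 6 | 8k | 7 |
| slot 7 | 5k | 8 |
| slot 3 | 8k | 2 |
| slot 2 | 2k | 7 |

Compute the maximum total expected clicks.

Allowing fractional choices, the relaxed optimum would be about 36.7, but ad slots are indivisible.
slot 5 + slot 8 + slot 2: cost 2 + 14 + 2 = 18 ≤ 22, expected clicks 5 + 18 + 7 = 30.
slot 8 + slot 7 + slot 2: cost 14 + 5 + 2 = 21 ≤ 22, expected clicks 18 + 8 + 7 = 33.
slot 5 + slot 8 + slot 7: cost 2 + 14 + 5 = 21 ≤ 22, expected clicks 5 + 18 + 8 = 31.
Best is slot 8, slot 7, and slot 2 with total expected clicks 33.

33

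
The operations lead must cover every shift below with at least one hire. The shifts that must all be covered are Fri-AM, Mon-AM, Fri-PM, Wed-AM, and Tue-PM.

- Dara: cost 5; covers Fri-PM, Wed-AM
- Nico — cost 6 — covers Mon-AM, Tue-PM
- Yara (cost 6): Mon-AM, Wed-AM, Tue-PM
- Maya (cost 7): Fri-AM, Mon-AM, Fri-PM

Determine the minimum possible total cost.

Choose Yara and Maya: together they cover Fri-AM, Mon-AM, Fri-PM, Wed-AM, Tue-PM — every shift.
Total cost: 6 + 7 = 13.
No cover costs less than 13.

13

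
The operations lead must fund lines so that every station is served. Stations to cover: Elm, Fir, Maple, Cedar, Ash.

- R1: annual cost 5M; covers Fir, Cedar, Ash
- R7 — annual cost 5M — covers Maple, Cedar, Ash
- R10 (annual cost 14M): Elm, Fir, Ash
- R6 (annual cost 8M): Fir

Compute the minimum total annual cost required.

Choose R7 and R10: together they cover Elm, Fir, Maple, Cedar, Ash — every station.
Total annual cost: 5 + 14 = 19.

19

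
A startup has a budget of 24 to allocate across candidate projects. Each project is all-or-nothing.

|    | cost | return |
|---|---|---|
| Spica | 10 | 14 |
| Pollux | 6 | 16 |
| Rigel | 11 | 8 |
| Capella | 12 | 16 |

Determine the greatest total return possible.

Take Pollux and Capella: cost 6 + 12 = 18 ≤ 24, return 16 + 16 = 32.
No other feasible combination does better.

32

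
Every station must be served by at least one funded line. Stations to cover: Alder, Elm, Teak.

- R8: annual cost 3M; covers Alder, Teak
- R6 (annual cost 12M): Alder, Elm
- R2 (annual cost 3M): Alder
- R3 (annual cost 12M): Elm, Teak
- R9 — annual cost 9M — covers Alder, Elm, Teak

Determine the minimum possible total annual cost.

9

The greedy cost-per-new-station heuristic would pick R8 and R9 for 12, but a cheaper cover exists.
R9 alone covers Alder, Elm, Teak — every station.
Total annual cost: 9.
No cover costs less than 9.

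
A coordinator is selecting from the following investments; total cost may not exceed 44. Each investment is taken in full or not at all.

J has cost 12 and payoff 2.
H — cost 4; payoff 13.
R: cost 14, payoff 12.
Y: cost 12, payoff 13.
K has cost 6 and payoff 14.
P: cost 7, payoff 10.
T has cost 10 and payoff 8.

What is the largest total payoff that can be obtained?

62

Treat it as a binary knapsack problem.
Take H, R, Y, K, and P: cost 4 + 14 + 12 + 6 + 7 = 43 ≤ 44, payoff 13 + 12 + 13 + 14 + 10 = 62.
No other feasible combination does better.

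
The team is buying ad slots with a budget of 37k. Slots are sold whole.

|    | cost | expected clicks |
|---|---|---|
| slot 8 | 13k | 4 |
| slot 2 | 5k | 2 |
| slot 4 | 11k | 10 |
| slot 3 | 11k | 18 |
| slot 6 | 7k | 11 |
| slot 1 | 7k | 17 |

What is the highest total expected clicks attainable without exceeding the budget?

Allowing fractional choices, the relaxed optimum would be about 56.4, but ad slots are indivisible.
slot 4 + slot 3 + slot 6 + slot 1: cost 11 + 11 + 7 + 7 = 36 ≤ 37, expected clicks 10 + 18 + 11 + 17 = 56.
slot 2 + slot 4 + slot 3 + slot 1: cost 5 + 11 + 11 + 7 = 34 ≤ 37, expected clicks 2 + 10 + 18 + 17 = 47.
slot 2 + slot 3 + slot 6 + slot 1: cost 5 + 11 + 7 + 7 = 30 ≤ 37, expected clicks 2 + 18 + 11 + 17 = 48.
Best is slot 4, slot 3, slot 6, and slot 1 with total expected clicks 56.

56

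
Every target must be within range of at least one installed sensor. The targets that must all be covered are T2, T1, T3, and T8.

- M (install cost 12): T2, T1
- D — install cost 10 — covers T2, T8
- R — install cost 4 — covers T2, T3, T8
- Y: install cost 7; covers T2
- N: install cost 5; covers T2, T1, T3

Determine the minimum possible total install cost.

9

This is an integer covering problem.
Choose R and N: together they cover T2, T1, T3, T8 — every target.
Total install cost: 4 + 5 = 9.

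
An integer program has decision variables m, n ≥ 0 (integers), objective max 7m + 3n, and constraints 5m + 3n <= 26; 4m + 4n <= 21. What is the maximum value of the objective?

The continuous relaxation peaks at (5.2, 0) with value 36.40; rounding to a feasible lattice point costs some objective.
(m,n)=(5,0): 5·5+3·0=25≤26, 4·5+4·0=20≤21, objective 35.
(m,n)=(4,1): 5·4+3·1=23≤26, 4·4+4·1=20≤21, objective 31.
(m,n)=(4,0): 5·4+3·0=20≤26, 4·4+4·0=16≤21, objective 28.
No feasible integer point exceeds 35.

35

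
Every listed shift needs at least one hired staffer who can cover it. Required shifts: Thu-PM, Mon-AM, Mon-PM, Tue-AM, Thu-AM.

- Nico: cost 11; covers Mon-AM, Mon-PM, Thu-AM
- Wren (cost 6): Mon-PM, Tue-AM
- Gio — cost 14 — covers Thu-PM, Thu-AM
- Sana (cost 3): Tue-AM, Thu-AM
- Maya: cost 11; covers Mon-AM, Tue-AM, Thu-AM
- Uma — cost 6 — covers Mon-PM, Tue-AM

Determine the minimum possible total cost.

This is a weighted set-cover instance.
Choose Nico, Gio, and Sana: together they cover Thu-PM, Mon-AM, Mon-PM, Tue-AM, Thu-AM — every shift.
Total cost: 11 + 14 + 3 = 28.
No cover costs less than 28.

28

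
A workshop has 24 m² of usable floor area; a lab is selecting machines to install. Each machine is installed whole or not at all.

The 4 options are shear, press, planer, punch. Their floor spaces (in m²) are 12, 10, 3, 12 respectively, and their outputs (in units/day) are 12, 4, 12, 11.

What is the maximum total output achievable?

24

Allowing fractional choices, the relaxed optimum would be about 32.2, but machines are indivisible.
planer + punch: floor space 3 + 12 = 15 ≤ 24, output 12 + 11 = 23.
shear + punch: floor space 12 + 12 = 24 ≤ 24, output 12 + 11 = 23.
shear + planer: floor space 12 + 3 = 15 ≤ 24, output 12 + 12 = 24.
Best is shear and planer with total output 24.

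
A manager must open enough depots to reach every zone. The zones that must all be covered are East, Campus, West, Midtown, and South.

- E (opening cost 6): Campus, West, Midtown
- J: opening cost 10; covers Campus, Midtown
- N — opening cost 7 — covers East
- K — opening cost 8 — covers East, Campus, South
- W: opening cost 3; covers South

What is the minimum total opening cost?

14

The greedy cost-per-new-zone heuristic would pick E, W, and N for 16, but a cheaper cover exists.
Choose E and K: together they cover East, Campus, West, Midtown, South — every zone.
Total opening cost: 6 + 8 = 14.
No cover costs less than 14.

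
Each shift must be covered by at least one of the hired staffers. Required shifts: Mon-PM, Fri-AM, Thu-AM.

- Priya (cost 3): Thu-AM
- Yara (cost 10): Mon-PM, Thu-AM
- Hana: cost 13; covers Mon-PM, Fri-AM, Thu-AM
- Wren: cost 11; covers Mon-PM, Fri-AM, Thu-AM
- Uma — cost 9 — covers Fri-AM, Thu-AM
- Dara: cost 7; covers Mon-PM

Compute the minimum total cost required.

11

The greedy cost-per-new-shift heuristic would pick Priya and Wren for 14, but a cheaper cover exists.
Wren alone covers Mon-PM, Fri-AM, Thu-AM — every shift.
Total cost: 11.
No cover costs less than 11.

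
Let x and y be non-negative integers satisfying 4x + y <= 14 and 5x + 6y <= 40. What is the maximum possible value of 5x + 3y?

25

(x,y)=(2,5): 4·2+1·5=13≤14, 5·2+6·5=40≤40, objective 25.
(x,y)=(2,4): 4·2+1·4=12≤14, 5·2+6·4=34≤40, objective 22.
Maximum is 25 at (x,y)=(2,5).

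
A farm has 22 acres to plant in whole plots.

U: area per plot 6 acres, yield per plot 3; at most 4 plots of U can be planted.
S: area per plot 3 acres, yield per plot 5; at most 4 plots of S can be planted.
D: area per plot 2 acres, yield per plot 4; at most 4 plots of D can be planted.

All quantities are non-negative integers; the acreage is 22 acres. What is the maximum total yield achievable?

36

This is a bounded integer knapsack.
Take 4×S and 4×D: area 20 ≤ 22, yield 4·5 + 4·4 = 36.
D has the best ratio (4/2) and is taken to its limit of 4; remaining capacity is filled optimally with the others.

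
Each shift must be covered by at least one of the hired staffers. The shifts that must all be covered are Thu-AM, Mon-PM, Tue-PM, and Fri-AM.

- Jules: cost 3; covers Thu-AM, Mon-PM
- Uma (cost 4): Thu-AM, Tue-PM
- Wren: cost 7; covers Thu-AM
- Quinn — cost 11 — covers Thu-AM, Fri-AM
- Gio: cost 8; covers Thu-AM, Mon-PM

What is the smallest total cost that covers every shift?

Choose Jules, Uma, and Quinn: together they cover Thu-AM, Mon-PM, Tue-PM, Fri-AM — every shift.
Total cost: 3 + 4 + 11 = 18.

18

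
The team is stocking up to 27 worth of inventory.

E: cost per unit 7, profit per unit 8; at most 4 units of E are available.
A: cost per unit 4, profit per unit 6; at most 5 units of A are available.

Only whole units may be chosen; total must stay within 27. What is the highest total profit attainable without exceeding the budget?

1×E and 5×A: cost 27 ≤ 27, profit 1·8 + 5·6 = 38.
2×E and 3×A: cost 26 ≤ 27, profit 2·8 + 3·6 = 34.
Best is 38.

38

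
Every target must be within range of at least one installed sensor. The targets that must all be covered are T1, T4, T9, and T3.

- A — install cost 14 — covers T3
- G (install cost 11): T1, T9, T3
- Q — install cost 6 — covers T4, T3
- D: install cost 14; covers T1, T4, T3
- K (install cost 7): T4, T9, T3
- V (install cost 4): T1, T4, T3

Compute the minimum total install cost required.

Choose K and V: together they cover T1, T4, T9, T3 — every target.
Total install cost: 7 + 4 = 11.
No cover costs less than 11.

11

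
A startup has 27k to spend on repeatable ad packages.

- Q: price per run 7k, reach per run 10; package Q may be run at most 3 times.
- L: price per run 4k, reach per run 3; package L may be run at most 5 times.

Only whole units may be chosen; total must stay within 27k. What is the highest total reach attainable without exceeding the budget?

This is a bounded integer knapsack.
Q has the best ratio (10/7); taking only Q gives at most 3×10 = 30 (stopped by the price limit).
Mixing does better — 3×Q and 1×L: price 25 ≤ 27, reach 3·10 + 1·3 = 33.

33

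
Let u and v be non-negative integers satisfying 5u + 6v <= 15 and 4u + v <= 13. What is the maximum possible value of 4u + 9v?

Relaxing integrality, the LP optimum is 22.50 at (u,v) = (0, 2.5), which is not an integer point.
(u,v)=(0,2): 5·0+6·2=12≤15, 4·0+1·2=2≤13, objective 18.
(u,v)=(1,1): 5·1+6·1=11≤15, 4·1+1·1=5≤13, objective 13.
(u,v)=(0,1): 5·0+6·1=6≤15, 4·0+1·1=1≤13, objective 9.
Maximum is 18 at (u,v)=(0,2).

18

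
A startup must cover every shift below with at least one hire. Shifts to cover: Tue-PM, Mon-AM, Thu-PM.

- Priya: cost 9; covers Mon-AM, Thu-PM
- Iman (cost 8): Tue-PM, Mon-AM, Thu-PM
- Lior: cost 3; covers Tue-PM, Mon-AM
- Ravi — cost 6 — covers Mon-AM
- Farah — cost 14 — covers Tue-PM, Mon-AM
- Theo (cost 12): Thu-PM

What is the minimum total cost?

The greedy cost-per-new-shift heuristic would pick Lior and Iman for 11, but a cheaper cover exists.
Iman alone covers Tue-PM, Mon-AM, Thu-PM — every shift.
Total cost: 8.
No cover costs less than 8.

8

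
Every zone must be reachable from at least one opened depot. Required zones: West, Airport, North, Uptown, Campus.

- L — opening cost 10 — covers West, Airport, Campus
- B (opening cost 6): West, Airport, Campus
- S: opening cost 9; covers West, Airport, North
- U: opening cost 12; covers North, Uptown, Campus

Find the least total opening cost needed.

Choose B and U: together they cover West, Airport, North, Uptown, Campus — every zone.
Total opening cost: 6 + 12 = 18.
No cover costs less than 18.

18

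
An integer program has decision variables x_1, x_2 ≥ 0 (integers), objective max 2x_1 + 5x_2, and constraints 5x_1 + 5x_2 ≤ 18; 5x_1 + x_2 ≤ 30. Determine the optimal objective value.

The continuous relaxation peaks at (0, 3.6) with value 18.00; rounding to a feasible lattice point costs some objective.
(x_1,x_2)=(0,3): 5·0+5·3=15≤18, 5·0+1·3=3≤30, objective 15.
(x_1,x_2)=(1,2): 5·1+5·2=15≤18, 5·1+1·2=7≤30, objective 12.
(x_1,x_2)=(0,2): 5·0+5·2=10≤18, 5·0+1·2=2≤30, objective 10.
The best lattice point is (0,3), giving 15.

15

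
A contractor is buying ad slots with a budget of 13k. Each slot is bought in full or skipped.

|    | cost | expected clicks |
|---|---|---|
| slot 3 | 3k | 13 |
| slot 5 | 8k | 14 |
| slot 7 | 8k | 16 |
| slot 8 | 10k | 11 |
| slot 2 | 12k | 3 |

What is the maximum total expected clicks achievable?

slot 3 + slot 5: cost 3 + 8 = 11 ≤ 13, expected clicks 13 + 14 = 27.
slot 3 + slot 7: cost 3 + 8 = 11 ≤ 13, expected clicks 13 + 16 = 29.
slot 3 + slot 8: cost 3 + 10 = 13 ≤ 13, expected clicks 13 + 11 = 24.
Best is slot 3 and slot 7 with total expected clicks 29.

29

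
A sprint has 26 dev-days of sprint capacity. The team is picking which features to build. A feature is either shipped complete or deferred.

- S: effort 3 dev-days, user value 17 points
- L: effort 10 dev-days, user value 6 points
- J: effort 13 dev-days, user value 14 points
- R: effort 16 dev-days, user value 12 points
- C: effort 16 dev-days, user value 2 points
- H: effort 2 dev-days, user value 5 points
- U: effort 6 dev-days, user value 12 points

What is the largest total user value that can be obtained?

48

Take S, J, H, and U: effort 3 + 13 + 2 + 6 = 24 ≤ 26, user value 17 + 14 + 5 + 12 = 48.
No other feasible combination does better.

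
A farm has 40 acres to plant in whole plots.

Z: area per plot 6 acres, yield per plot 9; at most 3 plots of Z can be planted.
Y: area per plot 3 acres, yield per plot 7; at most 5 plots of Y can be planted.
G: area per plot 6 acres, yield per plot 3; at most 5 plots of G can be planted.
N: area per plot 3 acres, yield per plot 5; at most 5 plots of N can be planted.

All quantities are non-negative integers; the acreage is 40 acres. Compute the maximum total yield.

3×Z, 5×Y, and 2×N: area 39 ≤ 40, yield 3·9 + 5·7 + 2·5 = 72.
2×Z, 5×Y, and 4×N: area 39 ≤ 40, yield 2·9 + 5·7 + 4·5 = 73.
Best is 73.

73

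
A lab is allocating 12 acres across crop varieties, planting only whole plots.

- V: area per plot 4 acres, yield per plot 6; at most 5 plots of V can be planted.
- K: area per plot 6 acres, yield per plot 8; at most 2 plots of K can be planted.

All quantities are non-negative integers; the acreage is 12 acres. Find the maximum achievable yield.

18

3×V: area 12 ≤ 12, yield 3·6 = 18.
2×K: area 12 ≤ 12, yield 2·8 = 16.
Best is 18.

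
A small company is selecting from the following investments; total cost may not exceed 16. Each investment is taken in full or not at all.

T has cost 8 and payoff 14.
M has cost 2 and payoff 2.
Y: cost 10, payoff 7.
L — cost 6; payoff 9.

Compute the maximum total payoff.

T + M: cost 8 + 2 = 10 ≤ 16, payoff 14 + 2 = 16.
T + L: cost 8 + 6 = 14 ≤ 16, payoff 14 + 9 = 23.
T + M + L: cost 8 + 2 + 6 = 16 ≤ 16, payoff 14 + 2 + 9 = 25.
Best is T, M, and L with total payoff 25.

25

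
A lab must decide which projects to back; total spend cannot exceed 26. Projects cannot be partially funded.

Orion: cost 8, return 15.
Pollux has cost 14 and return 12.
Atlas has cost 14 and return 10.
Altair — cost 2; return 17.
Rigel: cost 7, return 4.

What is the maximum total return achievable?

This is an integer program with binary decision variables.
Orion + Pollux + Altair: cost 8 + 14 + 2 = 24 ≤ 26, return 15 + 12 + 17 = 44.
Orion + Altair + Rigel: cost 8 + 2 + 7 = 17 ≤ 26, return 15 + 17 + 4 = 36.
Orion + Atlas + Altair: cost 8 + 14 + 2 = 24 ≤ 26, return 15 + 10 + 17 = 42.
Best is Orion, Pollux, and Altair with total return 44.

44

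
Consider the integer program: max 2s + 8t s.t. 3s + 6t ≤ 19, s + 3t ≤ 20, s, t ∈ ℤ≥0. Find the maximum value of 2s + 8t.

Relaxing integrality, the LP optimum is 25.33 at (s,t) = (0, 3.17), which is not an integer point.
(s,t)=(0,3) is feasible, giving 24.
(s,t)=(1,2) is feasible, giving 18.
(s,t)=(0,2) is feasible, giving 16.
The best lattice point is (0,3), giving 24.

24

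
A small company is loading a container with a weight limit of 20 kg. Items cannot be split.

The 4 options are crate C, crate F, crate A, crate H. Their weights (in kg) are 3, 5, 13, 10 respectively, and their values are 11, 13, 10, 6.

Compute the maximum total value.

Allowing fractional choices, the relaxed optimum would be about 33.2, but items are indivisible.
crate C + crate F: weight 3 + 5 = 8 ≤ 20, value 11 + 13 = 24.
crate F + crate A: weight 5 + 13 = 18 ≤ 20, value 13 + 10 = 23.
crate C + crate F + crate H: weight 3 + 5 + 10 = 18 ≤ 20, value 11 + 13 + 6 = 30.
Best is crate C, crate F, and crate H with total value 30.

30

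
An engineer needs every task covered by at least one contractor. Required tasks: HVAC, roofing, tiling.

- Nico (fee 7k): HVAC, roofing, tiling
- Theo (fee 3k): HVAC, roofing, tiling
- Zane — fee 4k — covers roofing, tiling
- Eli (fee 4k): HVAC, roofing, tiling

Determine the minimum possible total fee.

Theo alone covers HVAC, roofing, tiling — every task.
Total fee: 3.

3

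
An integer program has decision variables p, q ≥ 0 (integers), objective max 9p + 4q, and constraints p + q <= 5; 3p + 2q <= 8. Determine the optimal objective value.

(p,q)=(2,1) is feasible, giving 22.
(p,q)=(2,0) is feasible, giving 18.
(p,q)=(1,2) is feasible, giving 17.
The best lattice point is (2,1), giving 22.

22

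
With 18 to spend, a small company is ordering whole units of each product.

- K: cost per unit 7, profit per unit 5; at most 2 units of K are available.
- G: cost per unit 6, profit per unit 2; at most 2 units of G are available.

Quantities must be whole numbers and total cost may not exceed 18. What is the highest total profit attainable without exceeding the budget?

K has the best ratio (5/7); taking only K gives at most 2×5 = 10 (stopped by the cost limit).
Optimal: 2×K: cost 14 ≤ 18, profit 2·5 = 10.

10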